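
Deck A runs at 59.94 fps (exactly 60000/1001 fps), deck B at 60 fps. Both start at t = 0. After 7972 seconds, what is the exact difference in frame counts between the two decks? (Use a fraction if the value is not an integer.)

478320/1001 frames

A emits 60000/1001 × 7972 = 478320000/1001 frames; B emits 60 × 7972 = 478320.
Difference = 478320/1001 frames (≈ 477.8422); B is ahead of A.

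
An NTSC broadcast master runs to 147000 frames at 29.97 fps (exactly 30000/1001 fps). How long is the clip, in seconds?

4904.9 seconds

Running time = 147000 / (30000/1001) = 4904.9 s.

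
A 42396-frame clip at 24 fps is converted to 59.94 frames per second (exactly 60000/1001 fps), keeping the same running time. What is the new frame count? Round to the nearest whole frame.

Frames at target rate = 42396 × (60000/1001) / (24) = 105990000/1001 ≈ 105884.116.
Nearest whole frame: 105884.

105884 frames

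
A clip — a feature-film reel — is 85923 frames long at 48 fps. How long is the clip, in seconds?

1790.0625 seconds

Running time = 85923 / (48) = 1790.0625 s.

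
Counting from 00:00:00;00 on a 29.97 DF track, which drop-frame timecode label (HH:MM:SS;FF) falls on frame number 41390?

Ten DF minutes hold 17982 frames, so frame 41390 lies in block 2 (frames 35964–53945) with 5426 frames into that block.
The block's first minute is 1800 frames and the rest 1798 each; 5426 frames reaches minute 3, so 2 × 18 + 3 × 2 = 42 labels have been skipped so far.
Adding those back, label number 41390 + 42 = 41432 at 30 labels/s is 1381 s + 2 f = 0 h 23 min 1 s frame 2, i.e. 00:23:01;02.

00:23:01;02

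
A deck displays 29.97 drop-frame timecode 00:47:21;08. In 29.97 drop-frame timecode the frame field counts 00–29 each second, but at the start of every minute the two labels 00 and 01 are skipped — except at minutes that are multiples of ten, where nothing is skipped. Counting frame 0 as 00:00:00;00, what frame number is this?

85152

As if non-drop at 30 labels/s: (0 × 3600 + 47 × 60 + 21) × 30 + 8 = 85238.
Minute boundaries passed: 47; those not divisible by 10: 47 − 4 = 43; dropped labels = 2 × 43 = 86.
Actual frame index = 85238 − 86 = 85152.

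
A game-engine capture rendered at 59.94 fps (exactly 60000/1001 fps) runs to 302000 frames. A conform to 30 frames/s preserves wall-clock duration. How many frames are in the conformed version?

151151 frames

Target frames = source frames × (target rate / source rate) = 302000 × (30)/(60000/1001) = 302000 × 1001/2000 = 151151.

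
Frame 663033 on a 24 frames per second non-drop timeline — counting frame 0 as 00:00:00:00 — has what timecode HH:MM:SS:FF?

663033 ÷ 24 = 27626 full seconds, remainder 9 frames.
27626 s = 7 h 40 min 26 s.
Timecode: 07:40:26:09.

07:40:26:09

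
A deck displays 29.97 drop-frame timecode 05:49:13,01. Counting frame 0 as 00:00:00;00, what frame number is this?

Complete 10-minute blocks: 34, each 17982 frames → 611388.
Remaining 9 whole minutes in the current block: 1800 + 8 × 1798 = 16184 frames.
Within the current minute: 13 × 30 + 1 − 2 = 389 (labels ;00/;01 skipped at this minute). Total = 611388 + 16184 + 389 = 627961.

627961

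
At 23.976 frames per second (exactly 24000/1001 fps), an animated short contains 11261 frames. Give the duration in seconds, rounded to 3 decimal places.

469.678 seconds

Running time = 11261 × 1001/24000 = 11272261/24000 s ≈ 469.678 s.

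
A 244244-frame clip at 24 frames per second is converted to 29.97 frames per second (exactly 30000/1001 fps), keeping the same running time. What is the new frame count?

Target frames = source frames × (target rate / source rate) = 244244 × (30000/1001)/(24) = 244244 × 1250/1001 = 305000.

305000 frames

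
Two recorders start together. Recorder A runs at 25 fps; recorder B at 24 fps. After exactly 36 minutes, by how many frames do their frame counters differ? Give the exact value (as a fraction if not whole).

2160 frames

36 min = 2160 s.
A emits 25 × 2160 = 54000 frames; B emits 24 × 2160 = 51840.
Difference = 2160 frames; B is behind A.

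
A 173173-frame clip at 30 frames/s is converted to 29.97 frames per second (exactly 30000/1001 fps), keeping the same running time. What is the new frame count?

Target frames = source frames × (target rate / source rate) = 173173 × (30000/1001)/(30) = 173173 × 1000/1001 = 173000.

173000 frames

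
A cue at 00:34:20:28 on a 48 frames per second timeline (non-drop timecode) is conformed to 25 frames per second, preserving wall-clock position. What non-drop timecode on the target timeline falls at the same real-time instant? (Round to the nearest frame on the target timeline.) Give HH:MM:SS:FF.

Source frame index: (0×3600 + 34×60 + 20) × 48 + 28 = 98908.
Real time: 98908 / (48) = 24727/12 s.
Target frame: (24727/12) × (25) = 618175/12 ≈ 51514.583 → 51515.
At 25 labels/s: frame 51515 → 00:34:20:15.

00:34:20:15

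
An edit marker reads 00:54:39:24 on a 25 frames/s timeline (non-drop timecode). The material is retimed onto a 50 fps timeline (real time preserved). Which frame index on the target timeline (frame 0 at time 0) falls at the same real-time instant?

frame 163998

Source frame index: (0×3600 + 54×60 + 39) × 25 + 24 = 81999.
Real time: 81999 / (25) = 81999/25 s.
Target frame: (81999/25) × (50) = 163998.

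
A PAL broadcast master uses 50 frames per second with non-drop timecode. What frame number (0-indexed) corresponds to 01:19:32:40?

238640

Total seconds to the label: (1 × 3600 + 19 × 60 + 32) = 4772.
Frame index = 4772 × 50 + 40 = 238640.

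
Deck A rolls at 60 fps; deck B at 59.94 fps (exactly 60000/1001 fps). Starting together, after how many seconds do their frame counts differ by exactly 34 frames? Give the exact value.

17017/30 seconds

The gap grows by |60000/1001 − 60| = 60/1001 frames per second.
Time for a 34-frame gap: 34 ÷ (60/1001) = 17017/30 s.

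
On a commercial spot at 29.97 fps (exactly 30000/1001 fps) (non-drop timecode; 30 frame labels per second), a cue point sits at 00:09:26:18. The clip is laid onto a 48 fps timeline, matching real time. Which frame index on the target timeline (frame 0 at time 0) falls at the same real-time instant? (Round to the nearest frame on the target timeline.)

Source frame index: (0×3600 + 9×60 + 26) × 30 + 18 = 16998.
Real time: 16998 / (30000/1001) = 2835833/5000 s.
Target frame: (2835833/5000) × (48) = 17014998/625 ≈ 27223.997 → 27224.

frame 27224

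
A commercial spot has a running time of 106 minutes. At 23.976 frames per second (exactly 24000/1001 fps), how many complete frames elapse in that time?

106 min = 6360 s.
Frames = 6360 × 24000/1001 = 152640000/1001 ≈ 152487.5125.
Complete frames: 152487.

152487 frames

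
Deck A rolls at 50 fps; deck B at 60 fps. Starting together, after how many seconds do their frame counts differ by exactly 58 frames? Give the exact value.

5.8 seconds

The gap grows by |60 − 50| = 10 frames per second.
Time for a 58-frame gap: 58 ÷ (10) = 5.8 s.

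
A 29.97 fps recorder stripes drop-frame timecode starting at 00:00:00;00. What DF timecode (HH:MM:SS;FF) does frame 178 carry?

00:00:05;28

Each 10-minute DF block holds 10 × 60 × 30 − 9 × 2 = 17982 frames. 178 ÷ 17982 → 0 full blocks, remainder 178.
Within the partial block the first minute is 1800 frames and each further minute 1798, so 0 further minute boundaries passed. Total skipped labels = 18 × 0 + 2 × 0 = 0.
Non-drop label index = 178 + 0 = 178; at 30 labels/s that is 00:00:05:28, i.e. DF 00:00:05;28.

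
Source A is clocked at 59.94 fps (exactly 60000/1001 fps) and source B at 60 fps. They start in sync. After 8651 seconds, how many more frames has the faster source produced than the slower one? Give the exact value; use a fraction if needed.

519060/1001 frames

A emits 60000/1001 × 8651 = 519060000/1001 frames; B emits 60 × 8651 = 519060.
Difference = 519060/1001 frames (≈ 518.5415); B is ahead of A.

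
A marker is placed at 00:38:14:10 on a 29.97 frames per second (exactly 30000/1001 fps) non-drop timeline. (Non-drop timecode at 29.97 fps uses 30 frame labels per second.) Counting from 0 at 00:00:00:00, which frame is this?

Total seconds to the label: (0 × 3600 + 38 × 60 + 14) = 2294.
Frame index = 2294 × 30 + 10 = 68830.

68830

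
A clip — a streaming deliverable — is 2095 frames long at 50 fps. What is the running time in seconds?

41.9 seconds

Running time = 2095 / (50) = 41.9 s.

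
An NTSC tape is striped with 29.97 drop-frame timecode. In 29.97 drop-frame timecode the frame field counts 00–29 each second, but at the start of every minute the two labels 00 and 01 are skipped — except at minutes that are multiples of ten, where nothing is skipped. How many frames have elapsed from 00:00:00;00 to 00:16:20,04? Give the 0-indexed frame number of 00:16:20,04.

As if non-drop at 30 labels/s: (0 × 3600 + 16 × 60 + 20) × 30 + 4 = 29404.
Minute boundaries passed: 16; those not divisible by 10: 16 − 1 = 15; dropped labels = 2 × 15 = 30.
Actual frame index = 29404 − 30 = 29374.

29374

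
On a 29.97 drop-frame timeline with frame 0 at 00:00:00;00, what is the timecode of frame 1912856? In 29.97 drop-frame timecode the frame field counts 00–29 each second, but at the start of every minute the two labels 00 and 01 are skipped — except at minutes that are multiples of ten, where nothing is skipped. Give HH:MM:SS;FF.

17:43:45;20

Ten DF minutes hold 17982 frames, so frame 1912856 lies in block 106 (frames 1906092–1924073) with 6764 frames into that block.
The block's first minute is 1800 frames and the rest 1798 each; 6764 frames reaches minute 3, so 106 × 18 + 3 × 2 = 1914 labels have been skipped so far.
Adding those back, label number 1912856 + 1914 = 1914770 at 30 labels/s is 63825 s + 20 f = 17 h 43 min 45 s frame 20, i.e. 17:43:45;20.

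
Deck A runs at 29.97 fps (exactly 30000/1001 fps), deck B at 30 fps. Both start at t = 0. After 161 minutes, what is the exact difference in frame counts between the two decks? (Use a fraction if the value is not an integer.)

41400/143 frames

161 min = 9660 s.
A emits 30000/1001 × 9660 = 41400000/143 frames; B emits 30 × 9660 = 289800.
Difference = 41400/143 frames (≈ 289.5105); B is ahead of A.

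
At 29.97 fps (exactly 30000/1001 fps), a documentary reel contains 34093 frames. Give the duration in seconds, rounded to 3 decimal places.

1137.570 seconds

Running time = 34093 × 1001/30000 = 34127093/30000 s ≈ 1137.570 s.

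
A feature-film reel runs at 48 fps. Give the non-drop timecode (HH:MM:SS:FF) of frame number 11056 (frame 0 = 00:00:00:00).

00:03:50:16

11056 ÷ 48 = 230 full seconds, remainder 16 frames.
230 s = 0 h 3 min 50 s.
Timecode: 00:03:50:16.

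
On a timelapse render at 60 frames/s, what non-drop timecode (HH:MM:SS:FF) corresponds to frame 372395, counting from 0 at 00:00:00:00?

372395 ÷ 60 = 6206 full seconds, remainder 35 frames.
6206 s = 1 h 43 min 26 s.
Timecode: 01:43:26:35.

01:43:26:35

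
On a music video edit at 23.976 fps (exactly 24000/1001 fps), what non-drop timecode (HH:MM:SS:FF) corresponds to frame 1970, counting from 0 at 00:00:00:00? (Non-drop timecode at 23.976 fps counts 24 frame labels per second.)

1970 ÷ 24 = 82 full seconds, remainder 2 frames.
82 s = 0 h 1 min 22 s.
Timecode: 00:01:22:02.

00:01:22:02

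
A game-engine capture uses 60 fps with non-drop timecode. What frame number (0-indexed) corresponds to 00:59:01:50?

212510

Total seconds to the label: (0 × 3600 + 59 × 60 + 1) = 3541.
Frame index = 3541 × 60 + 50 = 212510.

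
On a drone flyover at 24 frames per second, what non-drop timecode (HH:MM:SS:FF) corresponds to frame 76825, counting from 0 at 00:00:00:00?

76825 ÷ 24 = 3201 full seconds, remainder 1 frame.
3201 s = 0 h 53 min 21 s.
Timecode: 00:53:21:01.

00:53:21:01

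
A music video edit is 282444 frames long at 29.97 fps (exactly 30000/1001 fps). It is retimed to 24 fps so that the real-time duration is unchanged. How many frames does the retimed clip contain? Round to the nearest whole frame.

Frames at target rate = 282444 × (24) / (30000/1001) = 141363222/625 ≈ 226181.155.
Nearest whole frame: 226181.

226181 frames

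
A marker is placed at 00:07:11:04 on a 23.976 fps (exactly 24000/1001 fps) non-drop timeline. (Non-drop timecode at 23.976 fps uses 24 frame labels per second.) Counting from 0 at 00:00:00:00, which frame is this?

10348

Total seconds to the label: (0 × 3600 + 7 × 60 + 11) = 431.
Frame index = 431 × 24 + 4 = 10348.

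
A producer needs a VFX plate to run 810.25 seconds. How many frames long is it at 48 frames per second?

Frames = 810.25 × 48 = 38892.

38892 frames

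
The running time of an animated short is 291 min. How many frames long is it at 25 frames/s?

436500 frames

291 min = 17460 s.
Frames = 17460 × 25 = 436500.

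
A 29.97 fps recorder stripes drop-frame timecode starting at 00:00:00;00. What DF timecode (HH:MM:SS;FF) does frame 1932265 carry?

17:54:33;09

Each 10-minute DF block holds 10 × 60 × 30 − 9 × 2 = 17982 frames. 1932265 ÷ 17982 → 107 full blocks, remainder 8191.
Within the partial block the first minute is 1800 frames and each further minute 1798, so 4 further minute boundaries passed. Total skipped labels = 18 × 107 + 2 × 4 = 1934.
Non-drop label index = 1932265 + 1934 = 1934199; at 30 labels/s that is 17:54:33:09, i.e. DF 17:54:33;09.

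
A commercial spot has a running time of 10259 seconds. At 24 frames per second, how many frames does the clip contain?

Frames = 10259 × 24 = 246216.

246216 frames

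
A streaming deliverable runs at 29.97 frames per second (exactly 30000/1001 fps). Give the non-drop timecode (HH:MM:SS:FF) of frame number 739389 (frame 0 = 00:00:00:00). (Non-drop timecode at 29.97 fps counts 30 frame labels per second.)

739389 ÷ 30 = 24646 full seconds, remainder 9 frames.
24646 s = 6 h 50 min 46 s.
Timecode: 06:50:46:09.

06:50:46:09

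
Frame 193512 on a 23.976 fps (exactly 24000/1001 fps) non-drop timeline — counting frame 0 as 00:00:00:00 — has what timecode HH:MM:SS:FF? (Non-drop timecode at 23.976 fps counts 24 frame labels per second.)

02:14:23:00

193512 ÷ 24 = 8063 full seconds, remainder 0 frames.
8063 s = 2 h 14 min 23 s.
Timecode: 02:14:23:00.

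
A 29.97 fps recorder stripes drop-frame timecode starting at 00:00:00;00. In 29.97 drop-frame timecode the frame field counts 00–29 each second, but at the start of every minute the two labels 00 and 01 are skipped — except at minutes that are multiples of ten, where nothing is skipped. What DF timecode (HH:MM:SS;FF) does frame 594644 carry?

Each 10-minute DF block holds 10 × 60 × 30 − 9 × 2 = 17982 frames. 594644 ÷ 17982 → 33 full blocks, remainder 1238.
Within the partial block the first minute is 1800 frames and each further minute 1798, so 0 further minute boundaries passed. Total skipped labels = 18 × 33 + 2 × 0 = 594.
Non-drop label index = 594644 + 594 = 595238; at 30 labels/s that is 05:30:41:08, i.e. DF 05:30:41;08.

05:30:41;08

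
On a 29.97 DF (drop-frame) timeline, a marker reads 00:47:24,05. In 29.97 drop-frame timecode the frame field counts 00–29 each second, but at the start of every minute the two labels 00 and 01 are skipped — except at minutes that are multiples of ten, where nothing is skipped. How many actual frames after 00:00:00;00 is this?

Complete 10-minute blocks: 4, each 17982 frames → 71928.
Remaining 7 whole minutes in the current block: 1800 + 6 × 1798 = 12588 frames.
Within the current minute: 24 × 30 + 5 − 2 = 723 (labels ;00/;01 skipped at this minute). Total = 71928 + 12588 + 723 = 85239.

85239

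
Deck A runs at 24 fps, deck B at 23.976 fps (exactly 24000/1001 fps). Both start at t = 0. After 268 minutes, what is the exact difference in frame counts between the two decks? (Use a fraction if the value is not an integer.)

268 min = 16080 s.
A emits 24 × 16080 = 385920 frames; B emits 24000/1001 × 16080 = 385920000/1001.
Difference = 385920/1001 frames (≈ 385.5345); B is behind A.

385920/1001 frames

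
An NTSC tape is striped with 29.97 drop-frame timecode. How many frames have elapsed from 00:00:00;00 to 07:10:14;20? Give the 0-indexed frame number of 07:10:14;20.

773666

As if non-drop at 30 labels/s: (7 × 3600 + 10 × 60 + 14) × 30 + 20 = 774440.
Minute boundaries passed: 430; those not divisible by 10: 430 − 43 = 387; dropped labels = 2 × 387 = 774.
Actual frame index = 774440 − 774 = 773666.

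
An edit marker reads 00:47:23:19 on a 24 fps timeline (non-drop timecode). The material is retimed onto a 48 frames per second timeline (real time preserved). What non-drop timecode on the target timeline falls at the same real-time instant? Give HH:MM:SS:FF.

00:47:23:38

Source frame index: (0×3600 + 47×60 + 23) × 24 + 19 = 68251.
Real time: 68251 / (24) = 68251/24 s.
Target frame: (68251/24) × (48) = 136502.
At 48 labels/s: frame 136502 → 00:47:23:38.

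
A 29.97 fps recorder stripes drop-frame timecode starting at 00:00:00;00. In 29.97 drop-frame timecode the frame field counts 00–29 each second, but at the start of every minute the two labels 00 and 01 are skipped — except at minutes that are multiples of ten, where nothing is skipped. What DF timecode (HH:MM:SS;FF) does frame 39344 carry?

00:21:52;22

Each 10-minute DF block holds 10 × 60 × 30 − 9 × 2 = 17982 frames. 39344 ÷ 17982 → 2 full blocks, remainder 3380.
Within the partial block the first minute is 1800 frames and each further minute 1798, so 1 further minute boundary passed. Total skipped labels = 18 × 2 + 2 × 1 = 38.
Non-drop label index = 39344 + 38 = 39382; at 30 labels/s that is 00:21:52:22, i.e. DF 00:21:52;22.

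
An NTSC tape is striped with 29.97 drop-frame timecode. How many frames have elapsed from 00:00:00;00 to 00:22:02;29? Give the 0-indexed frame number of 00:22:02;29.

39649

As if non-drop at 30 labels/s: (0 × 3600 + 22 × 60 + 2) × 30 + 29 = 39689.
Minute boundaries passed: 22; those not divisible by 10: 22 − 2 = 20; dropped labels = 2 × 20 = 40.
Actual frame index = 39689 − 40 = 39649.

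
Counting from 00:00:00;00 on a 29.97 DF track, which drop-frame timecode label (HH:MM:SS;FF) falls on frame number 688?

00:00:22;28

Ten DF minutes hold 17982 frames, so frame 688 lies in block 0 (frames 0–17981) with 688 frames into that block.
The block's first minute is 1800 frames and the rest 1798 each; 688 frames reaches minute 0, so 0 × 18 + 0 × 2 = 0 labels have been skipped so far.
Adding those back, label number 688 + 0 = 688 at 30 labels/s is 22 s + 28 f = 0 h 0 min 22 s frame 28, i.e. 00:00:22;28.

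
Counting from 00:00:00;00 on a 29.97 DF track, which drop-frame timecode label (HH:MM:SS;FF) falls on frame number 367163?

Ten DF minutes hold 17982 frames, so frame 367163 lies in block 20 (frames 359640–377621) with 7523 frames into that block.
The block's first minute is 1800 frames and the rest 1798 each; 7523 frames reaches minute 4, so 20 × 18 + 4 × 2 = 368 labels have been skipped so far.
Adding those back, label number 367163 + 368 = 367531 at 30 labels/s is 12251 s + 1 f = 3 h 24 min 11 s frame 1, i.e. 03:24:11;01.

03:24:11;01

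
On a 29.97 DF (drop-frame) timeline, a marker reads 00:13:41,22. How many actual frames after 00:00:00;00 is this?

24628

As if non-drop at 30 labels/s: (0 × 3600 + 13 × 60 + 41) × 30 + 22 = 24652.
Minute boundaries passed: 13; those not divisible by 10: 13 − 1 = 12; dropped labels = 2 × 12 = 24.
Actual frame index = 24652 − 24 = 24628.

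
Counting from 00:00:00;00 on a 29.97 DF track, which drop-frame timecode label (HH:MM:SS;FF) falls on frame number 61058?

00:33:57;08

Ten DF minutes hold 17982 frames, so frame 61058 lies in block 3 (frames 53946–71927) with 7112 frames into that block.
The block's first minute is 1800 frames and the rest 1798 each; 7112 frames reaches minute 3, so 3 × 18 + 3 × 2 = 60 labels have been skipped so far.
Adding those back, label number 61058 + 60 = 61118 at 30 labels/s is 2037 s + 8 f = 0 h 33 min 57 s frame 8, i.e. 00:33:57;08.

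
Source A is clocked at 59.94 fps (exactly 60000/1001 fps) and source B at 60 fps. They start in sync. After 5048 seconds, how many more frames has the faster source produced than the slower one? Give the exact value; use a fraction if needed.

A emits 60000/1001 × 5048 = 302880000/1001 frames; B emits 60 × 5048 = 302880.
Difference = 302880/1001 frames (≈ 302.5774); B is ahead of A.

302880/1001 frames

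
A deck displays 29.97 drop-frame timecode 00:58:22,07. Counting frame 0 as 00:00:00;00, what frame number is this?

As if non-drop at 30 labels/s: (0 × 3600 + 58 × 60 + 22) × 30 + 7 = 105067.
Minute boundaries passed: 58; those not divisible by 10: 58 − 5 = 53; dropped labels = 2 × 53 = 106.
Actual frame index = 105067 − 106 = 104961.

104961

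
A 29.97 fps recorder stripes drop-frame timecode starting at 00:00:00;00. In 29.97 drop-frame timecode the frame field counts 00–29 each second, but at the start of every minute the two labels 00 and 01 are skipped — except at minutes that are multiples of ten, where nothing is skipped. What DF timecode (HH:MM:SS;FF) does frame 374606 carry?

Each 10-minute DF block holds 10 × 60 × 30 − 9 × 2 = 17982 frames. 374606 ÷ 17982 → 20 full blocks, remainder 14966.
Within the partial block the first minute is 1800 frames and each further minute 1798, so 8 further minute boundaries passed. Total skipped labels = 18 × 20 + 2 × 8 = 376.
Non-drop label index = 374606 + 376 = 374982; at 30 labels/s that is 03:28:19:12, i.e. DF 03:28:19;12.

03:28:19;12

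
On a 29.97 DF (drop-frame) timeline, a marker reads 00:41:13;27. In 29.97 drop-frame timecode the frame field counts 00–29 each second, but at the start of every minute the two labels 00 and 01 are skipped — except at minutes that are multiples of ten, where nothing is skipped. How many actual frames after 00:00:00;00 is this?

74143

As if non-drop at 30 labels/s: (0 × 3600 + 41 × 60 + 13) × 30 + 27 = 74217.
Minute boundaries passed: 41; those not divisible by 10: 41 − 4 = 37; dropped labels = 2 × 37 = 74.
Actual frame index = 74217 − 74 = 74143.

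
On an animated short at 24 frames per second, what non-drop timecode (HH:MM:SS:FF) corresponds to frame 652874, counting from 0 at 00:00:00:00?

652874 ÷ 24 = 27203 full seconds, remainder 2 frames.
27203 s = 7 h 33 min 23 s.
Timecode: 07:33:23:02.

07:33:23:02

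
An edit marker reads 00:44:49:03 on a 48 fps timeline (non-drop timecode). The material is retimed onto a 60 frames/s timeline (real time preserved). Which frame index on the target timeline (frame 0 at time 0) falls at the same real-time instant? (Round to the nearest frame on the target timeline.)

Source frame index: (0×3600 + 44×60 + 49) × 48 + 3 = 129075.
Real time: 129075 / (48) = 43025/16 s.
Target frame: (43025/16) × (60) = 645375/4 ≈ 161343.750 → 161344.

frame 161344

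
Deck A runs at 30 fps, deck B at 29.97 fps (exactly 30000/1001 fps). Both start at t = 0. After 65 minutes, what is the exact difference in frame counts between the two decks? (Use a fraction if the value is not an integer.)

65 min = 3900 s.
A emits 30 × 3900 = 117000 frames; B emits 30000/1001 × 3900 = 9000000/77.
Difference = 9000/77 frames (≈ 116.8831); B is behind A.

9000/77 frames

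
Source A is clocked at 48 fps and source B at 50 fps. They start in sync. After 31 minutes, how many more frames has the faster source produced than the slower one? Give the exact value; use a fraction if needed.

3720 frames

31 min = 1860 s.
A emits 48 × 1860 = 89280 frames; B emits 50 × 1860 = 93000.
Difference = 3720 frames; B is ahead of A.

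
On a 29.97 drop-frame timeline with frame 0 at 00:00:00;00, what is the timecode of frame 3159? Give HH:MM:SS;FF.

Each 10-minute DF block holds 10 × 60 × 30 − 9 × 2 = 17982 frames. 3159 ÷ 17982 → 0 full blocks, remainder 3159.
Within the partial block the first minute is 1800 frames and each further minute 1798, so 1 further minute boundary passed. Total skipped labels = 18 × 0 + 2 × 1 = 2.
Non-drop label index = 3159 + 2 = 3161; at 30 labels/s that is 00:01:45:11, i.e. DF 00:01:45;11.

00:01:45;11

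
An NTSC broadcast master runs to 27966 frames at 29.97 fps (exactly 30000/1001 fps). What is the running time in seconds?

933.1322 seconds

Running time = 27966 / (30000/1001) = 933.1322 s.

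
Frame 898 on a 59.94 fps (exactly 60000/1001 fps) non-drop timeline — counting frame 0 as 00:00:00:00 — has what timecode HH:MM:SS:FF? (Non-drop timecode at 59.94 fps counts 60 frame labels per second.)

00:00:14:58

898 ÷ 60 = 14 full seconds, remainder 58 frames.
14 s = 0 h 0 min 14 s.
Timecode: 00:00:14:58.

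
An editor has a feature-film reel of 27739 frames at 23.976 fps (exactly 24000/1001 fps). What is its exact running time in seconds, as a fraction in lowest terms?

27766739/24000 seconds

Running time = 27739 ÷ (24000/1001) = 27739 × 1001/24000 = 27766739/24000 s.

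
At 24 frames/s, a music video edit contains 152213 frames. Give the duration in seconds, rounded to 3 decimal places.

6342.208 seconds

Running time = 152213 × 1/24 = 152213/24 s ≈ 6342.208 s.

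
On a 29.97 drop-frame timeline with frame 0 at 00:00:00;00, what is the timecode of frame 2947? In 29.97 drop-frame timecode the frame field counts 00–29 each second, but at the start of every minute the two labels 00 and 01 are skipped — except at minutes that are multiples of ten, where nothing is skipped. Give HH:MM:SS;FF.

00:01:38;09

Each 10-minute DF block holds 10 × 60 × 30 − 9 × 2 = 17982 frames. 2947 ÷ 17982 → 0 full blocks, remainder 2947.
Within the partial block the first minute is 1800 frames and each further minute 1798, so 1 further minute boundary passed. Total skipped labels = 18 × 0 + 2 × 1 = 2.
Non-drop label index = 2947 + 2 = 2949; at 30 labels/s that is 00:01:38:09, i.e. DF 00:01:38;09.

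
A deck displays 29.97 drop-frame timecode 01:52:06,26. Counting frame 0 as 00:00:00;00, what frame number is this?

201604

Complete 10-minute blocks: 11, each 17982 frames → 197802.
Remaining 2 whole minutes in the current block: 1800 + 1 × 1798 = 3598 frames.
Within the current minute: 6 × 30 + 26 − 2 = 204 (labels ;00/;01 skipped at this minute). Total = 197802 + 3598 + 204 = 201604.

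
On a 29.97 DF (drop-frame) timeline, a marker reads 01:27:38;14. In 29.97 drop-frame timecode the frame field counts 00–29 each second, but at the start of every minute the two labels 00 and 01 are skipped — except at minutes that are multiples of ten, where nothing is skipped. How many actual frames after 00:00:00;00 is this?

As if non-drop at 30 labels/s: (1 × 3600 + 27 × 60 + 38) × 30 + 14 = 157754.
Minute boundaries passed: 87; those not divisible by 10: 87 − 8 = 79; dropped labels = 2 × 79 = 158.
Actual frame index = 157754 − 158 = 157596.

157596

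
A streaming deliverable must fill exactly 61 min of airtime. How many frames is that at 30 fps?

109800 frames

61 min = 3660 s.
Frames = 3660 × 30 = 109800.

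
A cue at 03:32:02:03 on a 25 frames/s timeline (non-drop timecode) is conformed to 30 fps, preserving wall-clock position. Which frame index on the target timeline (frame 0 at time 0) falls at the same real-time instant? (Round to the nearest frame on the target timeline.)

frame 381664

Source frame index: (3×3600 + 32×60 + 2) × 25 + 3 = 318053.
Real time: 318053 / (25) = 318053/25 s.
Target frame: (318053/25) × (30) = 1908318/5 ≈ 381663.600 → 381664.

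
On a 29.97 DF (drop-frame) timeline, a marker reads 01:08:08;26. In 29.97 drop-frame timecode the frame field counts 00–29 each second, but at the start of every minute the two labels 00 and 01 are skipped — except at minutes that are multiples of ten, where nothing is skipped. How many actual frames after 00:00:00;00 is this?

As if non-drop at 30 labels/s: (1 × 3600 + 8 × 60 + 8) × 30 + 26 = 122666.
Minute boundaries passed: 68; those not divisible by 10: 68 − 6 = 62; dropped labels = 2 × 62 = 124.
Actual frame index = 122666 − 124 = 122542.

122542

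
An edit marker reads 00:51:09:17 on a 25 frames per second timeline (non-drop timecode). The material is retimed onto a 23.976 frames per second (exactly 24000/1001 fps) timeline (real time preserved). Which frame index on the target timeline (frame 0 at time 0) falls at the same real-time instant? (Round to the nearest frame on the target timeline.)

Source frame index: (0×3600 + 51×60 + 9) × 25 + 17 = 76742.
Real time: 76742 / (25) = 76742/25 s.
Target frame: (76742/25) × (24000/1001) = 73672320/1001 ≈ 73598.721 → 73599.

frame 73599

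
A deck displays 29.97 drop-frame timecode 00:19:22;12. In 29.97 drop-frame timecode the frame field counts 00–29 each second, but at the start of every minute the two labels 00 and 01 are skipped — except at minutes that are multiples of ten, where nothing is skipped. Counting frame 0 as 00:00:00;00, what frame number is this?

Complete 10-minute blocks: 1, each 17982 frames → 17982.
Remaining 9 whole minutes in the current block: 1800 + 8 × 1798 = 16184 frames.
Within the current minute: 22 × 30 + 12 − 2 = 670 (labels ;00/;01 skipped at this minute). Total = 17982 + 16184 + 670 = 34836.

34836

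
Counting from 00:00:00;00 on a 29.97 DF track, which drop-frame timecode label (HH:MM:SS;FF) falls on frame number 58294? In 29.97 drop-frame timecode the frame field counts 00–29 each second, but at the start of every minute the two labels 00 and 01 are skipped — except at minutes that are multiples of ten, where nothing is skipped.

Ten DF minutes hold 17982 frames, so frame 58294 lies in block 3 (frames 53946–71927) with 4348 frames into that block.
The block's first minute is 1800 frames and the rest 1798 each; 4348 frames reaches minute 2, so 3 × 18 + 2 × 2 = 58 labels have been skipped so far.
Adding those back, label number 58294 + 58 = 58352 at 30 labels/s is 1945 s + 2 f = 0 h 32 min 25 s frame 2, i.e. 00:32:25;02.

00:32:25;02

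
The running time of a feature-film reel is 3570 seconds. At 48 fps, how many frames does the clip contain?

Frames = 3570 × 48 = 171360.

171360 frames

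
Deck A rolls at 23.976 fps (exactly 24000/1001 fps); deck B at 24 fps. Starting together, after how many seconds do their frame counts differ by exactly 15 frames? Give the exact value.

625.625 seconds

The gap grows by |24 − 24000/1001| = 24/1001 frames per second.
Time for a 15-frame gap: 15 ÷ (24/1001) = 625.625 s.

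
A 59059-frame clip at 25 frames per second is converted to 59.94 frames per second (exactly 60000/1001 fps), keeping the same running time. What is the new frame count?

Target frames = source frames × (target rate / source rate) = 59059 × (60000/1001)/(25) = 59059 × 2400/1001 = 141600.

141600 frames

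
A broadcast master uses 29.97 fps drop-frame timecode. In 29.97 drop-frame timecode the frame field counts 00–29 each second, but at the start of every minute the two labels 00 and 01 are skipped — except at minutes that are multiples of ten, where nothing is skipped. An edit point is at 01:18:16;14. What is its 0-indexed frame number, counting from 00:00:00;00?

140752

As if non-drop at 30 labels/s: (1 × 3600 + 18 × 60 + 16) × 30 + 14 = 140894.
Minute boundaries passed: 78; those not divisible by 10: 78 − 7 = 71; dropped labels = 2 × 71 = 142.
Actual frame index = 140894 − 142 = 140752.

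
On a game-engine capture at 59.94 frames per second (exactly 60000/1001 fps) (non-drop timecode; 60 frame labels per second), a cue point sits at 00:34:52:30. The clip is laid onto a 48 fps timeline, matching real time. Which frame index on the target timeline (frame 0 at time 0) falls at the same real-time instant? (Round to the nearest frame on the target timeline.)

Source frame index: (0×3600 + 34×60 + 52) × 60 + 30 = 125550.
Real time: 125550 / (60000/1001) = 837837/400 s.
Target frame: (837837/400) × (48) = 2513511/25 ≈ 100540.440 → 100540.

frame 100540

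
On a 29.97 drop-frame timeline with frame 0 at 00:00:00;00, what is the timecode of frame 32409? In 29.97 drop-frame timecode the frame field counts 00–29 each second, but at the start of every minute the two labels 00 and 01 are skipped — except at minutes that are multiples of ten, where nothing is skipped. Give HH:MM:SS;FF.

Ten DF minutes hold 17982 frames, so frame 32409 lies in block 1 (frames 17982–35963) with 14427 frames into that block.
The block's first minute is 1800 frames and the rest 1798 each; 14427 frames reaches minute 8, so 1 × 18 + 8 × 2 = 34 labels have been skipped so far.
Adding those back, label number 32409 + 34 = 32443 at 30 labels/s is 1081 s + 13 f = 0 h 18 min 1 s frame 13, i.e. 00:18:01;13.

00:18:01;13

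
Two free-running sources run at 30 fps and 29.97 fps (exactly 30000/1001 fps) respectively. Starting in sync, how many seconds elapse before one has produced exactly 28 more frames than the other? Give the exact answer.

14014/15 seconds

The gap grows by |30000/1001 − 30| = 30/1001 frames per second.
Time for a 28-frame gap: 28 ÷ (30/1001) = 14014/15 s.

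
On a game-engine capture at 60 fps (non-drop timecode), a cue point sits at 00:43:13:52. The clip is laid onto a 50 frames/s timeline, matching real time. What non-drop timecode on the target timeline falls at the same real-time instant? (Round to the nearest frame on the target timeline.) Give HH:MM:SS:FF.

00:43:13:43

Source frame index: (0×3600 + 43×60 + 13) × 60 + 52 = 155632.
Real time: 155632 / (60) = 38908/15 s.
Target frame: (38908/15) × (50) = 389080/3 ≈ 129693.333 → 129693.
At 50 labels/s: frame 129693 → 00:43:13:43.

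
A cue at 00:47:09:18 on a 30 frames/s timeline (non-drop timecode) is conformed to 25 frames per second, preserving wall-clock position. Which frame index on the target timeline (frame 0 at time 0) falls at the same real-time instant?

frame 70740

Source frame index: (0×3600 + 47×60 + 9) × 30 + 18 = 84888.
Real time: 84888 / (30) = 14148/5 s.
Target frame: (14148/5) × (25) = 70740.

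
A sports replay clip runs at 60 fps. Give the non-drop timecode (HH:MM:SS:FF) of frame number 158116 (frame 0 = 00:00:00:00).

00:43:55:16

158116 ÷ 60 = 2635 full seconds, remainder 16 frames.
2635 s = 0 h 43 min 55 s.
Timecode: 00:43:55:16.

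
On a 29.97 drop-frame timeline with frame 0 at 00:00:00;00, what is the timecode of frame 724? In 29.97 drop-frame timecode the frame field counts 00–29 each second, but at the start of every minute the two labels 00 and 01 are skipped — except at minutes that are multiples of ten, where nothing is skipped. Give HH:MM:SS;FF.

Each 10-minute DF block holds 10 × 60 × 30 − 9 × 2 = 17982 frames. 724 ÷ 17982 → 0 full blocks, remainder 724.
Within the partial block the first minute is 1800 frames and each further minute 1798, so 0 further minute boundaries passed. Total skipped labels = 18 × 0 + 2 × 0 = 0.
Non-drop label index = 724 + 0 = 724; at 30 labels/s that is 00:00:24:04, i.e. DF 00:00:24;04.

00:00:24;04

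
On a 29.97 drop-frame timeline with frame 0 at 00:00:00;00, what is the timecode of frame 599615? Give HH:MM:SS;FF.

Ten DF minutes hold 17982 frames, so frame 599615 lies in block 33 (frames 593406–611387) with 6209 frames into that block.
The block's first minute is 1800 frames and the rest 1798 each; 6209 frames reaches minute 3, so 33 × 18 + 3 × 2 = 600 labels have been skipped so far.
Adding those back, label number 599615 + 600 = 600215 at 30 labels/s is 20007 s + 5 f = 5 h 33 min 27 s frame 5, i.e. 05:33:27;05.

05:33:27;05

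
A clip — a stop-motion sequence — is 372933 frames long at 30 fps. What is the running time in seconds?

Running time = 372933 / (30) = 12431.1 s.

12431.1 seconds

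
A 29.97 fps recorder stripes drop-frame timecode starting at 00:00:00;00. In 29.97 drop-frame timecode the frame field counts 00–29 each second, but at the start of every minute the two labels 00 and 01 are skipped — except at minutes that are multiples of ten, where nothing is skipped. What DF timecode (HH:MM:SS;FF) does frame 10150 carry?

Ten DF minutes hold 17982 frames, so frame 10150 lies in block 0 (frames 0–17981) with 10150 frames into that block.
The block's first minute is 1800 frames and the rest 1798 each; 10150 frames reaches minute 5, so 0 × 18 + 5 × 2 = 10 labels have been skipped so far.
Adding those back, label number 10150 + 10 = 10160 at 30 labels/s is 338 s + 20 f = 0 h 5 min 38 s frame 20, i.e. 00:05:38;20.

00:05:38;20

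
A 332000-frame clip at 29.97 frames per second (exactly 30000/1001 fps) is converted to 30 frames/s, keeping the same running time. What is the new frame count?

332332 frames

Target frames = source frames × (target rate / source rate) = 332000 × (30)/(30000/1001) = 332000 × 1001/1000 = 332332.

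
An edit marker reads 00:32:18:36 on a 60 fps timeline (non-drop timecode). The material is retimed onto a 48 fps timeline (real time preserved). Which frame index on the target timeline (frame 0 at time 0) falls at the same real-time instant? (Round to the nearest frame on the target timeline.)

frame 93053

Source frame index: (0×3600 + 32×60 + 18) × 60 + 36 = 116316.
Real time: 116316 / (60) = 9693/5 s.
Target frame: (9693/5) × (48) = 465264/5 ≈ 93052.800 → 93053.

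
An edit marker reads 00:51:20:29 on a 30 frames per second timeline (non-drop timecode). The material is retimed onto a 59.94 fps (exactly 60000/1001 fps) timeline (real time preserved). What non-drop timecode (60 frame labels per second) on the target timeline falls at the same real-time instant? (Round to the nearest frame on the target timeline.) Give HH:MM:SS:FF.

Source frame index: (0×3600 + 51×60 + 20) × 30 + 29 = 92429.
Real time: 92429 / (30) = 92429/30 s.
Target frame: (92429/30) × (60000/1001) = 184858000/1001 ≈ 184673.327 → 184673.
At 60 labels/s: frame 184673 → 00:51:17:53.

00:51:17:53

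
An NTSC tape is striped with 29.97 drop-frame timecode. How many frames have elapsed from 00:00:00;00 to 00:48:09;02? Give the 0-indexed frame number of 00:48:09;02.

86584

Complete 10-minute blocks: 4, each 17982 frames → 71928.
Remaining 8 whole minutes in the current block: 1800 + 7 × 1798 = 14386 frames.
Within the current minute: 9 × 30 + 2 − 2 = 270 (labels ;00/;01 skipped at this minute). Total = 71928 + 14386 + 270 = 86584.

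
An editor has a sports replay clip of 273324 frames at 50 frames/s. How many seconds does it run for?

Running time = 273324 / (50) = 5466.48 s.

5466.48 seconds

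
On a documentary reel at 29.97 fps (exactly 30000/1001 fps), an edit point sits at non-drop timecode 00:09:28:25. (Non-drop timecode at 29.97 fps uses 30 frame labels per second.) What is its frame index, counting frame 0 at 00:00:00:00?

Total seconds to the label: (0 × 3600 + 9 × 60 + 28) = 568.
Frame index = 568 × 30 + 25 = 17065.

17065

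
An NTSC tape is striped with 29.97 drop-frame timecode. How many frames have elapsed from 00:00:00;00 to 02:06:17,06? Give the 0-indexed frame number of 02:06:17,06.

227088

Complete 10-minute blocks: 12, each 17982 frames → 215784.
Remaining 6 whole minutes in the current block: 1800 + 5 × 1798 = 10790 frames.
Within the current minute: 17 × 30 + 6 − 2 = 514 (labels ;00/;01 skipped at this minute). Total = 215784 + 10790 + 514 = 227088.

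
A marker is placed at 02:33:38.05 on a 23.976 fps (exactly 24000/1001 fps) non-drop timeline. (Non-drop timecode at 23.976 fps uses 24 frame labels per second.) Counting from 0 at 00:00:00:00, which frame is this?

Total seconds to the label: (2 × 3600 + 33 × 60 + 38) = 9218.
Frame index = 9218 × 24 + 5 = 221237.

221237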